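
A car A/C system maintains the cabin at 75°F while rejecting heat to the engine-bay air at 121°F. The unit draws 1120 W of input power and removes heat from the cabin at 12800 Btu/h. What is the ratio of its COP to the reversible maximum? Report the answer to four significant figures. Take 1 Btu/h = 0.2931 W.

0.2882

Converting, Q̇_C = 12800 Btu/h = 3752 W, so COP_actual = Q̇_C/Ẇ = 3752/1120 = 3.350.
In absolute terms T_C = 297.04 K and T_H = 322.59 K, so ΔT = 25.56 K.
COP_Carnot = T_C/ΔT = 297.04/25.56 = 11.62.
η_II = COP_actual/COP_Carnot = 3.350/11.62 = 0.2882.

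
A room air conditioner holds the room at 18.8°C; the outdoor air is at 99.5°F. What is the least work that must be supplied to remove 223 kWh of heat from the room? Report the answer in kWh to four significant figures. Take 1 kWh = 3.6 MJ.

In absolute terms T_C = 291.95 K and T_H = 310.65 K, so ΔT = 18.70 K.
The reversible limit is COP_R = T_C/ΔT = 15.61, so W_min = Q_C/COP = Q_C·ΔT/T_C.
W_min = 223.0 × 18.70/291.95 = 14.28 kWh.

14.28 kWh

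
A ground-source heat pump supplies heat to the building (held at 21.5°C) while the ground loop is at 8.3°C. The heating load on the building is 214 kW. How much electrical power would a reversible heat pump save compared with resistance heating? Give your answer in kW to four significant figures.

204.4 kW

In absolute terms T_C = 281.45 K and T_H = 294.65 K, so ΔT = 13.20 K.
COP_Carnot = T_H/ΔT = 294.65/13.20 = 22.32.
Resistance heating needs Ẇ_res = Q̇_H = 214.0 kW; the reversible heat pump needs only Ẇ_hp = Q̇_H/COP = 9.587 kW.
Saving = 214.0 − 9.587 = 204.4 kW.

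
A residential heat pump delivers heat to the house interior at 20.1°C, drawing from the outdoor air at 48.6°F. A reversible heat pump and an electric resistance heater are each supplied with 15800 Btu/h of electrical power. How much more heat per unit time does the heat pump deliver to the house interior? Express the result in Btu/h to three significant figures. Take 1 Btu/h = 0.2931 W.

In absolute terms T_C = 282.37 K and T_H = 293.25 K, so ΔT = 10.88 K.
COP_Carnot = T_H/ΔT = 293.25/10.88 = 26.96.
The heat pump delivers Q̇_H = COP × Ẇ = 425900 Btu/h; the resistance heater delivers Ẇ = 15800 Btu/h.
Extra = (COP − 1)·Ẇ = 410100 Btu/h.

410000 Btu/h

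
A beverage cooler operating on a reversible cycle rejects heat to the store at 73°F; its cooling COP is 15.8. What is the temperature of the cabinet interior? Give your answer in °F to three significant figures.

41.3 °F

For a Carnot refrigerator COP_R = T_C/(T_H − T_C), so T_C = COP·T_H/(1 + COP).
With T_H = 295.93 K, T_C = 15.8 × 295.93/16.80 = 278.31 K.
Converting, 278.31 K = 41.29°F.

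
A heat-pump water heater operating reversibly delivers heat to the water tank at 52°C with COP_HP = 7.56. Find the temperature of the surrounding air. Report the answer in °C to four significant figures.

8.991 °C

COP_HP = T_H/(T_H − T_C) gives T_H − T_C = T_H/COP.
With T_H = 325.15 K, T_C = 325.15 × (1 − 1/7.56) = 282.14 K.
Converting, 282.14 K = 8.99°C.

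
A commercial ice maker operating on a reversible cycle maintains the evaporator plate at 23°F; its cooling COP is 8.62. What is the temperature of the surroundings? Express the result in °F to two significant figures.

79 °F

COP_R = T_C/(T_H − T_C) gives T_H − T_C = T_C/COP.
With T_C = 268.15 K, T_H = 268.15 × (1 + 1/8.62) = 299.26 K.
Converting, 299.26 K = 78.99°F.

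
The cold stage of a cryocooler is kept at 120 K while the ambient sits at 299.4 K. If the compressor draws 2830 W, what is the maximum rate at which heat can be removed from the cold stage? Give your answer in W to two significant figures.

1900 W

The reservoir spacing is ΔT = 299.4 − 120 = 179.4 K.
COP_Carnot = T_C/ΔT = 120.00/179.4 = 0.6689.
Q̇_max = COP_Carnot × Ẇ = 0.6689 × 2830 W = 1893 W.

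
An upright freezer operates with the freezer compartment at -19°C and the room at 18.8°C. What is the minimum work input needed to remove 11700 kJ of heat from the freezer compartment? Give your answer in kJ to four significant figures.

1740 kJ

In absolute terms T_C = 254.15 K and T_H = 291.95 K, so ΔT = 37.80 K.
The reversible limit is COP_R = T_C/ΔT = 6.724, so W_min = Q_C/COP = Q_C·ΔT/T_C.
W_min = 11700 × 37.80/254.15 = 1740 kJ.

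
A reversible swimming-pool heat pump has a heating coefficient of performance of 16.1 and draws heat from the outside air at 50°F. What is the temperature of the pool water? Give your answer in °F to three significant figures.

83.8 °F

COP_HP = T_H/(T_H − T_C) rearranges to T_H = COP·T_C/(COP − 1).
With T_C = 283.15 K, T_H = 16.1 × 283.15/15.10 = 301.90 K.
Converting, 301.90 K = 83.75°F.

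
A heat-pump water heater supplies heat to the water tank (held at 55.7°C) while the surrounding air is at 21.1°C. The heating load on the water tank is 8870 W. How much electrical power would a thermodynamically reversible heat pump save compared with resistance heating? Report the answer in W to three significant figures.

In absolute terms T_C = 294.25 K and T_H = 328.85 K, so ΔT = 34.60 K.
COP_Carnot = T_H/ΔT = 328.85/34.60 = 9.504.
Resistance heating needs Ẇ_res = Q̇_H = 8870 W; the reversible heat pump needs only Ẇ_hp = Q̇_H/COP = 933.3 W.
Saving = 8870 − 933.3 = 7937 W.

7940 W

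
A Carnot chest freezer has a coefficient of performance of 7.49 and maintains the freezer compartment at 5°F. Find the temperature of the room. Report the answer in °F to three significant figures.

67.0 °F

COP_R = T_C/(T_H − T_C) gives T_H − T_C = T_C/COP.
With T_C = 258.15 K, T_H = 258.15 × (1 + 1/7.49) = 292.62 K.
Converting, 292.62 K = 67.04°F.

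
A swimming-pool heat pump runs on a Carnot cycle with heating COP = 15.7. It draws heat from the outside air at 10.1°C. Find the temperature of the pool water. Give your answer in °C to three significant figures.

COP_HP = T_H/(T_H − T_C) rearranges to T_H = COP·T_C/(COP − 1).
With T_C = 283.25 K, T_H = 15.7 × 283.25/14.70 = 302.52 K.
Converting, 302.52 K = 29.37°C.

29.4 °C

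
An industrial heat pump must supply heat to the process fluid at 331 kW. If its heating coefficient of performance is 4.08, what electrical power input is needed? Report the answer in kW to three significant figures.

Ẇ = Q̇_H/COP_HP = 331.0/4.08 = 81.13 kW.

81.1 kW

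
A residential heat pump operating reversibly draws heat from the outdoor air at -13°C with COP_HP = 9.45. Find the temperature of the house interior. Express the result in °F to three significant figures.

64.0 °F

COP_HP = T_H/(T_H − T_C) rearranges to T_H = COP·T_C/(COP − 1).
With T_C = 260.15 K, T_H = 9.45 × 260.15/8.450 = 290.94 K.
Converting, 290.94 K = 64.02°F.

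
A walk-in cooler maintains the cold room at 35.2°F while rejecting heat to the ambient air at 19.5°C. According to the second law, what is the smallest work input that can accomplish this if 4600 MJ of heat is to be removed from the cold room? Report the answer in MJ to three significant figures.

In absolute terms T_C = 274.93 K and T_H = 292.65 K, so ΔT = 17.72 K.
The reversible limit is COP_R = T_C/ΔT = 15.51, so W_min = Q_C/COP = Q_C·ΔT/T_C.
W_min = 4600 × 17.72/274.93 = 296.5 MJ.

297 MJ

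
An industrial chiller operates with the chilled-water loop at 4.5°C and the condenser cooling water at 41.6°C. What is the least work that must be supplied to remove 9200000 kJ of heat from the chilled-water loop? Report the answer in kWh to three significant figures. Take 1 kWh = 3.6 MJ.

In absolute terms T_C = 277.65 K and T_H = 314.75 K, so ΔT = 37.10 K.
The reversible limit is COP_R = T_C/ΔT = 7.484, so W_min = Q_C/COP = Q_C·ΔT/T_C.
W_min = 9200000 × 37.10/277.65 = 1229000 kJ = 341.5 kWh.

341 kWh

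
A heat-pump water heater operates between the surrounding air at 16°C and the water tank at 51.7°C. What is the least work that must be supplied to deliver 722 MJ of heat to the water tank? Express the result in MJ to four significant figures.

In absolute terms T_C = 289.15 K and T_H = 324.85 K, so ΔT = 35.70 K.
The reversible limit is COP_HP = T_H/ΔT = 9.099, so W_min = Q_H/COP = Q_H·ΔT/T_H.
W_min = 722.0 × 35.70/324.85 = 79.35 MJ.

79.35 MJ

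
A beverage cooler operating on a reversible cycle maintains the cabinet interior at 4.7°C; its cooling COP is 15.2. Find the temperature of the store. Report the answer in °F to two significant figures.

COP_R = T_C/(T_H − T_C) gives T_H − T_C = T_C/COP.
With T_C = 277.85 K, T_H = 277.85 × (1 + 1/15.2) = 296.13 K.
Converting, 296.13 K = 73.36°F.

73 °F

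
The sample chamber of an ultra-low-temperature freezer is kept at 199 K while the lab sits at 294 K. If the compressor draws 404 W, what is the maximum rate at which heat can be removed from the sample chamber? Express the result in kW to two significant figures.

The reservoir spacing is ΔT = 294 − 199 = 95.00 K.
COP_Carnot = T_C/ΔT = 199.00/95.00 = 2.095.
Q̇_max = COP_Carnot × Ẇ = 2.095 × 404.0 W = 846.3 W = 0.8463 kW.

0.85 kW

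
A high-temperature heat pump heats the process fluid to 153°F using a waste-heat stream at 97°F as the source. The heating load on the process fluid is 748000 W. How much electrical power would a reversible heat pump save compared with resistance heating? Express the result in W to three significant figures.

680000 W

In absolute terms T_C = 309.26 K and T_H = 340.37 K, so ΔT = 31.11 K.
COP_Carnot = T_H/ΔT = 340.37/31.11 = 10.94.
Resistance heating needs Ẇ_res = Q̇_H = 748000 W; the reversible heat pump needs only Ẇ_hp = Q̇_H/COP = 68370 W.
Saving = 748000 − 68370 = 679600 W.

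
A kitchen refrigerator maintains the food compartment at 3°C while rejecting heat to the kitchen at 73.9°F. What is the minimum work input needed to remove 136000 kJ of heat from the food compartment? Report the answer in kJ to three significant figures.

In absolute terms T_C = 276.15 K and T_H = 296.43 K, so ΔT = 20.28 K.
The reversible limit is COP_R = T_C/ΔT = 13.62, so W_min = Q_C/COP = Q_C·ΔT/T_C.
W_min = 136000 × 20.28/276.15 = 9987 kJ.

9990 kJ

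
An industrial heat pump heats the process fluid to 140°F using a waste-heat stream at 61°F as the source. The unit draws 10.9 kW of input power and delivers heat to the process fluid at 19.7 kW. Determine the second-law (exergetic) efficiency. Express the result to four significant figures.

0.2381

COP_actual = Q̇_H/Ẇ = 19.70/10.90 = 1.807.
In absolute terms T_C = 289.26 K and T_H = 333.15 K, so ΔT = 43.89 K.
COP_Carnot = T_H/ΔT = 333.15/43.89 = 7.591.
η_II = COP_actual/COP_Carnot = 1.807/7.591 = 0.2381.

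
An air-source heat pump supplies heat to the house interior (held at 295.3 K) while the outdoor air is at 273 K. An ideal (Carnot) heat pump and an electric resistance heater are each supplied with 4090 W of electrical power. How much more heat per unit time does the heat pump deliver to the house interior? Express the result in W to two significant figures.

The reservoir spacing is ΔT = 295.3 − 273 = 22.30 K.
COP_Carnot = T_H/ΔT = 295.30/22.30 = 13.24.
The heat pump delivers Q̇_H = COP × Ẇ = 54160 W; the resistance heater delivers Ẇ = 4090 W.
Extra = (COP − 1)·Ẇ = 50070 W.

50000 W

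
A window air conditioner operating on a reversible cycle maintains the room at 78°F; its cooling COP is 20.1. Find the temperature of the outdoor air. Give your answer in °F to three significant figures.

105 °F

COP_R = T_C/(T_H − T_C) gives T_H − T_C = T_C/COP.
With T_C = 298.71 K, T_H = 298.71 × (1 + 1/20.1) = 313.57 K.
Converting, 313.57 K = 104.75°F.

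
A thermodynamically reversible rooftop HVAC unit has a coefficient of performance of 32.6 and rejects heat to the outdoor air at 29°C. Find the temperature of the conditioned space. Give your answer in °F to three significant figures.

For a Carnot refrigerator COP_R = T_C/(T_H − T_C), so T_C = COP·T_H/(1 + COP).
With T_H = 302.15 K, T_C = 32.6 × 302.15/33.60 = 293.16 K.
Converting, 293.16 K = 68.01°F.

68.0 °F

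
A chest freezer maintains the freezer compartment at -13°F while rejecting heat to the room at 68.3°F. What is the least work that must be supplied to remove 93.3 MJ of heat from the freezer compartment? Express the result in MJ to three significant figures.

17.0 MJ

In absolute terms T_C = 248.15 K and T_H = 293.32 K, so ΔT = 45.17 K.
The reversible limit is COP_R = T_C/ΔT = 5.494, so W_min = Q_C/COP = Q_C·ΔT/T_C.
W_min = 93.30 × 45.17/248.15 = 16.98 MJ.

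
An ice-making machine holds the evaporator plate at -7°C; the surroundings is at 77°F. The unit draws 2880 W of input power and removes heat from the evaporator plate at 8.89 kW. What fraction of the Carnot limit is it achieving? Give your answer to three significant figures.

Converting, Q̇_C = 8.890 kW = 8890 W, so COP_actual = Q̇_C/Ẇ = 8890/2880 = 3.087.
In absolute terms T_C = 266.15 K and T_H = 298.15 K, so ΔT = 32.00 K.
COP_Carnot = T_C/ΔT = 266.15/32.00 = 8.317.
η_II = COP_actual/COP_Carnot = 3.087/8.317 = 0.3711.

0.371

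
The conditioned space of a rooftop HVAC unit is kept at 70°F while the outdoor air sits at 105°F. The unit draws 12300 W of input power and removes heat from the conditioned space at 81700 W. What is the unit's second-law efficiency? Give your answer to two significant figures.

0.44

COP_actual = Q̇_C/Ẇ = 81700/12300 = 6.642.
In absolute terms T_C = 294.26 K and T_H = 313.71 K, so ΔT = 19.44 K.
COP_Carnot = T_C/ΔT = 294.26/19.44 = 15.13.
η_II = COP_actual/COP_Carnot = 6.642/15.13 = 0.4389.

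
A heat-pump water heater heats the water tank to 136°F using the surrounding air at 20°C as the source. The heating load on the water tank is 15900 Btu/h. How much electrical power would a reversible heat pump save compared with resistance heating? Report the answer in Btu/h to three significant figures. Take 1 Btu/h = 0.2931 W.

14100 Btu/h

In absolute terms T_C = 293.15 K and T_H = 330.93 K, so ΔT = 37.78 K.
COP_Carnot = T_H/ΔT = 330.93/37.78 = 8.760.
Resistance heating needs Ẇ_res = Q̇_H = 15900 Btu/h; the reversible heat pump needs only Ẇ_hp = Q̇_H/COP = 1815 Btu/h.
Saving = 15900 − 1815 = 14080 Btu/h.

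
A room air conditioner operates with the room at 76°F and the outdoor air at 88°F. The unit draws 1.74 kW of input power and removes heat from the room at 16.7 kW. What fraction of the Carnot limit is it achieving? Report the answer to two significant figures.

COP_actual = Q̇_C/Ẇ = 16.70/1.740 = 9.598.
In absolute terms T_C = 297.59 K and T_H = 304.26 K, so ΔT = 6.667 K.
COP_Carnot = T_C/ΔT = 297.59/6.667 = 44.64.
η_II = COP_actual/COP_Carnot = 9.598/44.64 = 0.2150.

0.22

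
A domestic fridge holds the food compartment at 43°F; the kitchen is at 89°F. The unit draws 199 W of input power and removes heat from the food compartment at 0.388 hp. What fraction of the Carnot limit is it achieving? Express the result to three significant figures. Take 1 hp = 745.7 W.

0.133

Converting, Q̇_C = 0.3880 hp = 289.3 W, so COP_actual = Q̇_C/Ẇ = 289.3/199.0 = 1.454.
In absolute terms T_C = 279.26 K and T_H = 304.82 K, so ΔT = 25.56 K.
COP_Carnot = T_C/ΔT = 279.26/25.56 = 10.93.
η_II = COP_actual/COP_Carnot = 1.454/10.93 = 0.1331.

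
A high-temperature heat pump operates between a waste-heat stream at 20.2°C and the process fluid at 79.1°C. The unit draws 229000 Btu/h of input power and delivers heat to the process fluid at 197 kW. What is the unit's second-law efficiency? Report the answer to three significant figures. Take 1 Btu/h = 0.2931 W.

Converting, Q̇_H = 197.0 kW = 672100 Btu/h, so COP_actual = Q̇_H/Ẇ = 672100/229000 = 2.935.
In absolute terms T_C = 293.35 K and T_H = 352.25 K, so ΔT = 58.90 K.
COP_Carnot = T_H/ΔT = 352.25/58.90 = 5.980.
η_II = COP_actual/COP_Carnot = 2.935/5.980 = 0.4908.

0.491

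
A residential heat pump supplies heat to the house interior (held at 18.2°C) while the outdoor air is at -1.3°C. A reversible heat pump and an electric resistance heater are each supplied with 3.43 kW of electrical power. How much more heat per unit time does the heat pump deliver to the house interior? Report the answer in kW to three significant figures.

47.8 kW

In absolute terms T_C = 271.85 K and T_H = 291.35 K, so ΔT = 19.50 K.
COP_Carnot = T_H/ΔT = 291.35/19.50 = 14.94.
The heat pump delivers Q̇_H = COP × Ẇ = 51.25 kW; the resistance heater delivers Ẇ = 3.430 kW.
Extra = (COP − 1)·Ẇ = 47.82 kW.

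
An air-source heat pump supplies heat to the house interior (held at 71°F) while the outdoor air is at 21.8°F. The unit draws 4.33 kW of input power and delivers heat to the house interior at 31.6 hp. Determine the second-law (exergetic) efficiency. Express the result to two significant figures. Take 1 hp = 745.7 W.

0.50

Converting, Q̇_H = 31.60 hp = 23.56 kW, so COP_actual = Q̇_H/Ẇ = 23.56/4.330 = 5.442.
In absolute terms T_C = 267.48 K and T_H = 294.82 K, so ΔT = 27.33 K.
COP_Carnot = T_H/ΔT = 294.82/27.33 = 10.79.
η_II = COP_actual/COP_Carnot = 5.442/10.79 = 0.5045.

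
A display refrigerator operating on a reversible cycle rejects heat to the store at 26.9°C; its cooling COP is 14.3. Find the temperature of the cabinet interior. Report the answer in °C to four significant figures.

For a Carnot refrigerator COP_R = T_C/(T_H − T_C), so T_C = COP·T_H/(1 + COP).
With T_H = 300.05 K, T_C = 14.3 × 300.05/15.30 = 280.44 K.
Converting, 280.44 K = 7.29°C.

7.289 °C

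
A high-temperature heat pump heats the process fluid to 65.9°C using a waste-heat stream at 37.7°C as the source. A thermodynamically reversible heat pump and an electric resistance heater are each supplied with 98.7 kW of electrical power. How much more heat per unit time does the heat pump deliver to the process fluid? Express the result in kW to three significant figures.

In absolute terms T_C = 310.85 K and T_H = 339.05 K, so ΔT = 28.20 K.
COP_Carnot = T_H/ΔT = 339.05/28.20 = 12.02.
The heat pump delivers Q̇_H = COP × Ẇ = 1187 kW; the resistance heater delivers Ẇ = 98.70 kW.
Extra = (COP − 1)·Ẇ = 1088 kW.

1090 kW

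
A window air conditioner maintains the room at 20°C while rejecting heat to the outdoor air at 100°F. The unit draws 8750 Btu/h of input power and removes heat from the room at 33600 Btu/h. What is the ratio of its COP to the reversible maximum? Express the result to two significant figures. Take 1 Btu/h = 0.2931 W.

0.23

COP_actual = Q̇_C/Ẇ = 33600/8750 = 3.840.
In absolute terms T_C = 293.15 K and T_H = 310.93 K, so ΔT = 17.78 K.
COP_Carnot = T_C/ΔT = 293.15/17.78 = 16.49.
η_II = COP_actual/COP_Carnot = 3.840/16.49 = 0.2329.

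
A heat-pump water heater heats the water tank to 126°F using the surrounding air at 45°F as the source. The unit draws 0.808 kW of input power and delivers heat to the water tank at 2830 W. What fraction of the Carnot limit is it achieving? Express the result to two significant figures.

Converting, Q̇_H = 2830 W = 2.830 kW, so COP_actual = Q̇_H/Ẇ = 2.830/0.8080 = 3.502.
In absolute terms T_C = 280.37 K and T_H = 325.37 K, so ΔT = 45.00 K.
COP_Carnot = T_H/ΔT = 325.37/45.00 = 7.230.
η_II = COP_actual/COP_Carnot = 3.502/7.230 = 0.4844.

0.48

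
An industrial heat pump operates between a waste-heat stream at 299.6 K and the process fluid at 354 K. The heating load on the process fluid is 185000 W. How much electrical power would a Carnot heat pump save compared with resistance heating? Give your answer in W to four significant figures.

156600 W

The reservoir spacing is ΔT = 354 − 299.6 = 54.40 K.
COP_Carnot = T_H/ΔT = 354.00/54.40 = 6.507.
Resistance heating needs Ẇ_res = Q̇_H = 185000 W; the reversible heat pump needs only Ẇ_hp = Q̇_H/COP = 28430 W.
Saving = 185000 − 28430 = 156600 W.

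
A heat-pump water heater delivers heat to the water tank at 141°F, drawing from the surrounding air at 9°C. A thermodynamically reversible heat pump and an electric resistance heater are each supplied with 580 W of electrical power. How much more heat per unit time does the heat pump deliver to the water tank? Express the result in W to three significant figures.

3170 W

In absolute terms T_C = 282.15 K and T_H = 333.71 K, so ΔT = 51.56 K.
COP_Carnot = T_H/ΔT = 333.71/51.56 = 6.473.
The heat pump delivers Q̇_H = COP × Ẇ = 3754 W; the resistance heater delivers Ẇ = 580.0 W.
Extra = (COP − 1)·Ẇ = 3174 W.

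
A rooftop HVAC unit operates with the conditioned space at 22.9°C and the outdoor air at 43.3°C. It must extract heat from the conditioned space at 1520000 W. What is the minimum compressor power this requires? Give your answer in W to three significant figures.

In absolute terms T_C = 296.05 K and T_H = 316.45 K, so ΔT = 20.40 K.
COP_Carnot = T_C/ΔT = 296.05/20.40 = 14.51.
Ẇ_min = Q̇/COP_Carnot = 1520000/14.51 = 104700 W.

105000 W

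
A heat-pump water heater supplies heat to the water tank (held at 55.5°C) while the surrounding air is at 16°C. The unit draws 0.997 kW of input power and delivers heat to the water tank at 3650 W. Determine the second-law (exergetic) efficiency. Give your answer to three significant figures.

Converting, Q̇_H = 3650 W = 3.650 kW, so COP_actual = Q̇_H/Ẇ = 3.650/0.9970 = 3.661.
In absolute terms T_C = 289.15 K and T_H = 328.65 K, so ΔT = 39.50 K.
COP_Carnot = T_H/ΔT = 328.65/39.50 = 8.320.
η_II = COP_actual/COP_Carnot = 3.661/8.320 = 0.4400.

0.440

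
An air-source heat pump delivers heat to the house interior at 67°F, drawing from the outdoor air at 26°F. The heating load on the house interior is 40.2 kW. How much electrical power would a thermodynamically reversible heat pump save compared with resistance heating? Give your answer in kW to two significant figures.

In absolute terms T_C = 269.82 K and T_H = 292.59 K, so ΔT = 22.78 K.
COP_Carnot = T_H/ΔT = 292.59/22.78 = 12.85.
Resistance heating needs Ẇ_res = Q̇_H = 40.20 kW; the reversible heat pump needs only Ẇ_hp = Q̇_H/COP = 3.129 kW.
Saving = 40.20 − 3.129 = 37.07 kW.

37 kW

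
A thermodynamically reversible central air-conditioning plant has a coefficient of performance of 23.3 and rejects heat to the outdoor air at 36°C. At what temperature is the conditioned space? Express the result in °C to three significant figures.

For a Carnot refrigerator COP_R = T_C/(T_H − T_C), so T_C = COP·T_H/(1 + COP).
With T_H = 309.15 K, T_C = 23.3 × 309.15/24.30 = 296.43 K.
Converting, 296.43 K = 23.28°C.

23.3 °C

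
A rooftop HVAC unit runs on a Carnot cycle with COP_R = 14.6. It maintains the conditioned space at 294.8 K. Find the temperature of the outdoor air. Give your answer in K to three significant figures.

COP_R = T_C/(T_H − T_C) gives T_H − T_C = T_C/COP.
With T_C = 294.80 K, T_H = 294.80 × (1 + 1/14.6) = 314.99 K.

315 K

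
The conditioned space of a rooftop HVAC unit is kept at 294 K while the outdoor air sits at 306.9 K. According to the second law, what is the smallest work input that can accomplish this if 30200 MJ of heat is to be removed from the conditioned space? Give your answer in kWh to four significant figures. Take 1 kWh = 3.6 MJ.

The reservoir spacing is ΔT = 306.9 − 294 = 12.90 K.
The reversible limit is COP_R = T_C/ΔT = 22.79, so W_min = Q_C/COP = Q_C·ΔT/T_C.
W_min = 30200 × 12.90/294.00 = 1325 MJ = 368.1 kWh.

368.1 kWh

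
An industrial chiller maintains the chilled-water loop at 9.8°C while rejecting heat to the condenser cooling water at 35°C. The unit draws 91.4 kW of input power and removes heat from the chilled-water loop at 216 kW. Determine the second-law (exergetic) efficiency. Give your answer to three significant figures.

COP_actual = Q̇_C/Ẇ = 216.0/91.40 = 2.363.
In absolute terms T_C = 282.95 K and T_H = 308.15 K, so ΔT = 25.20 K.
COP_Carnot = T_C/ΔT = 282.95/25.20 = 11.23.
η_II = COP_actual/COP_Carnot = 2.363/11.23 = 0.2105.

0.210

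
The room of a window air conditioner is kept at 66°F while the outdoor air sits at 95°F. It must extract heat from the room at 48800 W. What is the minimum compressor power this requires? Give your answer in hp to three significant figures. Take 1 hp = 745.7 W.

In absolute terms T_C = 292.04 K and T_H = 308.15 K, so ΔT = 16.11 K.
COP_Carnot = T_C/ΔT = 292.04/16.11 = 18.13.
Ẇ_min = Q̇/COP_Carnot = 48800/18.13 = 2692 W = 3.610 hp.

3.61 hp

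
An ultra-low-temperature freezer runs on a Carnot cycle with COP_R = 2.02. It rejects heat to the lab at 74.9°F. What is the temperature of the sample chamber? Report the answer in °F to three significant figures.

For a Carnot refrigerator COP_R = T_C/(T_H − T_C), so T_C = COP·T_H/(1 + COP).
With T_H = 296.98 K, T_C = 2.02 × 296.98/3.020 = 198.64 K.
Converting, 198.64 K = -102.11°F.

-102 °F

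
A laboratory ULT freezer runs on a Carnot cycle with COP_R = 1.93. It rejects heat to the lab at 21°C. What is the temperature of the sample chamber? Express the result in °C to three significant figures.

-79.4 °C

For a Carnot refrigerator COP_R = T_C/(T_H − T_C), so T_C = COP·T_H/(1 + COP).
With T_H = 294.15 K, T_C = 1.93 × 294.15/2.930 = 193.76 K.
Converting, 193.76 K = -79.39°C.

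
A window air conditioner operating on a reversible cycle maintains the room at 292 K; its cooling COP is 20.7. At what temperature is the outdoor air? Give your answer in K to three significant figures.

COP_R = T_C/(T_H − T_C) gives T_H − T_C = T_C/COP.
With T_C = 292.00 K, T_H = 292.00 × (1 + 1/20.7) = 306.11 K.

306 K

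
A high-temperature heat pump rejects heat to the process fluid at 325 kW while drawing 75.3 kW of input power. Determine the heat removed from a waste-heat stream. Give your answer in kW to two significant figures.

250 kW

For a cyclic device the first law requires Q̇_H = Q̇_C + Ẇ.
Q̇_C = Q̇_H − Ẇ = 249.7 kW.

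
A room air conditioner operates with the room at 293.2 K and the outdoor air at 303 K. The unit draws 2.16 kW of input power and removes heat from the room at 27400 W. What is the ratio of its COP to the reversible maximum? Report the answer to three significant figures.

0.424

Converting, Q̇_C = 27400 W = 27.40 kW, so COP_actual = Q̇_C/Ẇ = 27.40/2.160 = 12.69.
The reservoir spacing is ΔT = 303 − 293.2 = 9.800 K.
COP_Carnot = T_C/ΔT = 293.20/9.800 = 29.92.
η_II = COP_actual/COP_Carnot = 12.69/29.92 = 0.4240.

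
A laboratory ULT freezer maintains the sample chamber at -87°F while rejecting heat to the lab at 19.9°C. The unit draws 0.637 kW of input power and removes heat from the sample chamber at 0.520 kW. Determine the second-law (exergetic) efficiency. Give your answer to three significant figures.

COP_actual = Q̇_C/Ẇ = 0.5200/0.6370 = 0.8163.
In absolute terms T_C = 207.04 K and T_H = 293.05 K, so ΔT = 86.01 K.
COP_Carnot = T_C/ΔT = 207.04/86.01 = 2.407.
η_II = COP_actual/COP_Carnot = 0.8163/2.407 = 0.3391.

0.339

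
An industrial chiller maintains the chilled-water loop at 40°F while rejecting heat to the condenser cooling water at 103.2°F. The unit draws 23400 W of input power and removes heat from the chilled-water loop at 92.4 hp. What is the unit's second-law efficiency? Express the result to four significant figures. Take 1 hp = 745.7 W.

0.3724

Converting, Q̇_C = 92.40 hp = 68900 W, so COP_actual = Q̇_C/Ẇ = 68900/23400 = 2.945.
In absolute terms T_C = 277.59 K and T_H = 312.71 K, so ΔT = 35.11 K.
COP_Carnot = T_C/ΔT = 277.59/35.11 = 7.906.
η_II = COP_actual/COP_Carnot = 2.945/7.906 = 0.3724.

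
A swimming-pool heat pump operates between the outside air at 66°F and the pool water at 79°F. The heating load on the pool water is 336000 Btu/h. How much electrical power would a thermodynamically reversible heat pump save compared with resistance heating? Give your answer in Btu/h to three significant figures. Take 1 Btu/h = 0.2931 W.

328000 Btu/h

In absolute terms T_C = 292.04 K and T_H = 299.26 K, so ΔT = 7.222 K.
COP_Carnot = T_H/ΔT = 299.26/7.222 = 41.44.
Resistance heating needs Ẇ_res = Q̇_H = 336000 Btu/h; the reversible heat pump needs only Ẇ_hp = Q̇_H/COP = 8109 Btu/h.
Saving = 336000 − 8109 = 327900 Btu/h.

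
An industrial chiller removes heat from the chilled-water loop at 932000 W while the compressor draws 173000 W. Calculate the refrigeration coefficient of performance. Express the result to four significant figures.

5.387

The first law gives Q̇_H = Q̇_C + Ẇ, so the three rates are Q̇_C = 932000, Q̇_H = 1105000, Ẇ = 173000 W.
COP_R = Q̇_C/Ẇ = 932000/173000 = 5.387.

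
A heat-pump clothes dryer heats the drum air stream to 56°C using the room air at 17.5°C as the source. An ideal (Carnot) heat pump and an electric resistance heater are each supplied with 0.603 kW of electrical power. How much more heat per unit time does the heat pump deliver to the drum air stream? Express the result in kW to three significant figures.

In absolute terms T_C = 290.65 K and T_H = 329.15 K, so ΔT = 38.50 K.
COP_Carnot = T_H/ΔT = 329.15/38.50 = 8.549.
The heat pump delivers Q̇_H = COP × Ẇ = 5.155 kW; the resistance heater delivers Ẇ = 0.6030 kW.
Extra = (COP − 1)·Ẇ = 4.552 kW.

4.55 kW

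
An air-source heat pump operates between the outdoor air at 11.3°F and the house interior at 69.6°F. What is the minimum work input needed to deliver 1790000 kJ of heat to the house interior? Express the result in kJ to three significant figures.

197000 kJ

In absolute terms T_C = 261.65 K and T_H = 294.04 K, so ΔT = 32.39 K.
The reversible limit is COP_HP = T_H/ΔT = 9.078, so W_min = Q_H/COP = Q_H·ΔT/T_H.
W_min = 1790000 × 32.39/294.04 = 197200 kJ.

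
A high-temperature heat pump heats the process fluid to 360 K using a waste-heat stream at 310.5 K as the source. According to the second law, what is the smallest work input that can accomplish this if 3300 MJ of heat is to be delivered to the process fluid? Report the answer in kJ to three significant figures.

454000 kJ

The reservoir spacing is ΔT = 360 − 310.5 = 49.50 K.
The reversible limit is COP_HP = T_H/ΔT = 7.273, so W_min = Q_H/COP = Q_H·ΔT/T_H.
W_min = 3300 × 49.50/360.00 = 453.8 MJ = 453800 kJ.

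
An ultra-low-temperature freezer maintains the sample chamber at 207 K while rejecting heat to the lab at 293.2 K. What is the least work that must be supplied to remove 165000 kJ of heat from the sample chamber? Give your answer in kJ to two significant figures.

The reservoir spacing is ΔT = 293.2 − 207 = 86.20 K.
The reversible limit is COP_R = T_C/ΔT = 2.401, so W_min = Q_C/COP = Q_C·ΔT/T_C.
W_min = 165000 × 86.20/207.00 = 68710 kJ.

69000 kJ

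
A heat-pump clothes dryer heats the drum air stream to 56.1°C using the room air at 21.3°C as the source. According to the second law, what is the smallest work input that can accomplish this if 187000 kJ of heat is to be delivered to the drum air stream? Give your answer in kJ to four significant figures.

19760 kJ

In absolute terms T_C = 294.45 K and T_H = 329.25 K, so ΔT = 34.80 K.
The reversible limit is COP_HP = T_H/ΔT = 9.461, so W_min = Q_H/COP = Q_H·ΔT/T_H.
W_min = 187000 × 34.80/329.25 = 19760 kJ.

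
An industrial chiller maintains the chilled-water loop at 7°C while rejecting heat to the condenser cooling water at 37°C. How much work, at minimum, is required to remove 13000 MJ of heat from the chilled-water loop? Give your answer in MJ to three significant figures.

1390 MJ

In absolute terms T_C = 280.15 K and T_H = 310.15 K, so ΔT = 30.00 K.
The reversible limit is COP_R = T_C/ΔT = 9.338, so W_min = Q_C/COP = Q_C·ΔT/T_C.
W_min = 13000 × 30.00/280.15 = 1392 MJ.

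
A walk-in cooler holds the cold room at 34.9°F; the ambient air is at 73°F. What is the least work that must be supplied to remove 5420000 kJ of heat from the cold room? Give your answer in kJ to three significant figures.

418000 kJ

In absolute terms T_C = 274.76 K and T_H = 295.93 K, so ΔT = 21.17 K.
The reversible limit is COP_R = T_C/ΔT = 12.98, so W_min = Q_C/COP = Q_C·ΔT/T_C.
W_min = 5420000 × 21.17/274.76 = 417500 kJ.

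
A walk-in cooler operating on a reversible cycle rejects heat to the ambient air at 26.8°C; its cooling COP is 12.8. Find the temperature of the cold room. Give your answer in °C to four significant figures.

5.064 °C

For a Carnot refrigerator COP_R = T_C/(T_H − T_C), so T_C = COP·T_H/(1 + COP).
With T_H = 299.95 K, T_C = 12.8 × 299.95/13.80 = 278.21 K.
Converting, 278.21 K = 5.06°C.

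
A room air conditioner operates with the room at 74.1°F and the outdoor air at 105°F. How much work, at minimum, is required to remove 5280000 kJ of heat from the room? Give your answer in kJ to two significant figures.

In absolute terms T_C = 296.54 K and T_H = 313.71 K, so ΔT = 17.17 K.
The reversible limit is COP_R = T_C/ΔT = 17.27, so W_min = Q_C/COP = Q_C·ΔT/T_C.
W_min = 5280000 × 17.17/296.54 = 305700 kJ.

310000 kJ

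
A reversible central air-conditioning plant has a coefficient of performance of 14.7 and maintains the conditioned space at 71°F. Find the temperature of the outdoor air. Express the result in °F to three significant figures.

107 °F

COP_R = T_C/(T_H − T_C) gives T_H − T_C = T_C/COP.
With T_C = 294.82 K, T_H = 294.82 × (1 + 1/14.7) = 314.87 K.
Converting, 314.87 K = 107.10°F.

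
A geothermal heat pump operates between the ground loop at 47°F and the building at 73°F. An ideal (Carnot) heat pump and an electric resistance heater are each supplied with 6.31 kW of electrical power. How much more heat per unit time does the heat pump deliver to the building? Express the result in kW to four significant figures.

123.0 kW

In absolute terms T_C = 281.48 K and T_H = 295.93 K, so ΔT = 14.44 K.
COP_Carnot = T_H/ΔT = 295.93/14.44 = 20.49.
The heat pump delivers Q̇_H = COP × Ẇ = 129.3 kW; the resistance heater delivers Ẇ = 6.310 kW.
Extra = (COP − 1)·Ẇ = 123.0 kW.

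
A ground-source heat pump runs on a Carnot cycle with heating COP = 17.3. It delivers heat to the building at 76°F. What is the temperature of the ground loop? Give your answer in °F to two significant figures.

COP_HP = T_H/(T_H − T_C) gives T_H − T_C = T_H/COP.
With T_H = 297.59 K, T_C = 297.59 × (1 − 1/17.3) = 280.39 K.
Converting, 280.39 K = 45.04°F.

45 °F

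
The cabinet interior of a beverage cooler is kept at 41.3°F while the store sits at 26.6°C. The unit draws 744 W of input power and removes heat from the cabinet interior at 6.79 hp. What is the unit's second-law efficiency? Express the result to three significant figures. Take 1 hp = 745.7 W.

Converting, Q̇_C = 6.790 hp = 5063 W, so COP_actual = Q̇_C/Ẇ = 5063/744.0 = 6.806.
In absolute terms T_C = 278.32 K and T_H = 299.75 K, so ΔT = 21.43 K.
COP_Carnot = T_C/ΔT = 278.32/21.43 = 12.99.
η_II = COP_actual/COP_Carnot = 6.806/12.99 = 0.5241.

0.524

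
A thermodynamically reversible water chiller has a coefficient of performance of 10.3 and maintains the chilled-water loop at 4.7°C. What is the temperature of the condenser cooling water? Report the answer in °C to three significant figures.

31.7 °C

COP_R = T_C/(T_H − T_C) gives T_H − T_C = T_C/COP.
With T_C = 277.85 K, T_H = 277.85 × (1 + 1/10.3) = 304.83 K.
Converting, 304.83 K = 31.68°C.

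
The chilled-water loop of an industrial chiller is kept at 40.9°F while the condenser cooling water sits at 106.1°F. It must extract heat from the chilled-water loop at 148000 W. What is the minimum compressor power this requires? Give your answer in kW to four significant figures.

In absolute terms T_C = 278.09 K and T_H = 314.32 K, so ΔT = 36.22 K.
COP_Carnot = T_C/ΔT = 278.09/36.22 = 7.677.
Ẇ_min = Q̇/COP_Carnot = 148000/7.677 = 19280 W = 19.28 kW.

19.28 kW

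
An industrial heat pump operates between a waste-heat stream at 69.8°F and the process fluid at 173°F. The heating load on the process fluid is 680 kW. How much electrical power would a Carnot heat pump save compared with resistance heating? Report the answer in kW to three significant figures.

569 kW

In absolute terms T_C = 294.15 K and T_H = 351.48 K, so ΔT = 57.33 K.
COP_Carnot = T_H/ΔT = 351.48/57.33 = 6.131.
Resistance heating needs Ẇ_res = Q̇_H = 680.0 kW; the reversible heat pump needs only Ẇ_hp = Q̇_H/COP = 110.9 kW.
Saving = 680.0 − 110.9 = 569.1 kW.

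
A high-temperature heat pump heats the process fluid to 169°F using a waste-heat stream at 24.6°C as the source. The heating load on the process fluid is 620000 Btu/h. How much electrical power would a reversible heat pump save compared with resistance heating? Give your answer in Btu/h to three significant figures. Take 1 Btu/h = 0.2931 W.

529000 Btu/h

In absolute terms T_C = 297.75 K and T_H = 349.26 K, so ΔT = 51.51 K.
COP_Carnot = T_H/ΔT = 349.26/51.51 = 6.780.
Resistance heating needs Ẇ_res = Q̇_H = 620000 Btu/h; the reversible heat pump needs only Ẇ_hp = Q̇_H/COP = 91440 Btu/h.
Saving = 620000 − 91440 = 528600 Btu/h.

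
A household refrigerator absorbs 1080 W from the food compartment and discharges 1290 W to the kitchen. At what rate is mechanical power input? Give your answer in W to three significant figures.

For a cyclic device the first law requires Q̇_H = Q̇_C + Ẇ.
Ẇ = Q̇_H − Q̇_C = 210.0 W.

210 W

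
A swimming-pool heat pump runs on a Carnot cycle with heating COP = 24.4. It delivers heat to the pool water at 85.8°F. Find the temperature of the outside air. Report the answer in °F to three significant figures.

COP_HP = T_H/(T_H − T_C) gives T_H − T_C = T_H/COP.
With T_H = 303.04 K, T_C = 303.04 × (1 − 1/24.4) = 290.62 K.
Converting, 290.62 K = 63.44°F.

63.4 °F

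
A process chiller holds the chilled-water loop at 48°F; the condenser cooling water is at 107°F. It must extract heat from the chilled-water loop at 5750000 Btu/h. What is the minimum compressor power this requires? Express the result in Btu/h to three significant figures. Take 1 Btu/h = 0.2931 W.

In absolute terms T_C = 282.04 K and T_H = 314.82 K, so ΔT = 32.78 K.
COP_Carnot = T_C/ΔT = 282.04/32.78 = 8.605.
Ẇ_min = Q̇/COP_Carnot = 5750000/8.605 = 668200 Btu/h.

668000 Btu/h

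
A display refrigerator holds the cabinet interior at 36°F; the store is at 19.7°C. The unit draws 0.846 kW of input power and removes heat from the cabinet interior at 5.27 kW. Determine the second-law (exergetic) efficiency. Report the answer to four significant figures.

0.3954

COP_actual = Q̇_C/Ẇ = 5.270/0.8460 = 6.229.
In absolute terms T_C = 275.37 K and T_H = 292.85 K, so ΔT = 17.48 K.
COP_Carnot = T_C/ΔT = 275.37/17.48 = 15.76.
η_II = COP_actual/COP_Carnot = 6.229/15.76 = 0.3954.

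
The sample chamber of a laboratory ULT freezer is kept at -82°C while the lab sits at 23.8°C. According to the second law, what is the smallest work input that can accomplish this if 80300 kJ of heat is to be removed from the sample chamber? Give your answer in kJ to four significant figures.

44450 kJ

In absolute terms T_C = 191.15 K and T_H = 296.95 K, so ΔT = 105.8 K.
The reversible limit is COP_R = T_C/ΔT = 1.807, so W_min = Q_C/COP = Q_C·ΔT/T_C.
W_min = 80300 × 105.8/191.15 = 44450 kJ.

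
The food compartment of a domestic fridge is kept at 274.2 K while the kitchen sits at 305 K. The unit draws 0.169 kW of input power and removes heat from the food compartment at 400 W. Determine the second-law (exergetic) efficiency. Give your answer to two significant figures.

Converting, Q̇_C = 400.0 W = 0.4000 kW, so COP_actual = Q̇_C/Ẇ = 0.4000/0.1690 = 2.367.
The reservoir spacing is ΔT = 305 − 274.2 = 30.80 K.
COP_Carnot = T_C/ΔT = 274.20/30.80 = 8.903.
η_II = COP_actual/COP_Carnot = 2.367/8.903 = 0.2659.

0.27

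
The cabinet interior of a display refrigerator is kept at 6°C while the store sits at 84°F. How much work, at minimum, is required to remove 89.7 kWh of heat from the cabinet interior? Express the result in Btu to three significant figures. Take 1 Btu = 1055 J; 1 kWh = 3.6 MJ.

25100 Btu

In absolute terms T_C = 279.15 K and T_H = 302.04 K, so ΔT = 22.89 K.
The reversible limit is COP_R = T_C/ΔT = 12.20, so W_min = Q_C/COP = Q_C·ΔT/T_C.
W_min = 89.70 × 22.89/279.15 = 7.355 kWh = 25100 Btu.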